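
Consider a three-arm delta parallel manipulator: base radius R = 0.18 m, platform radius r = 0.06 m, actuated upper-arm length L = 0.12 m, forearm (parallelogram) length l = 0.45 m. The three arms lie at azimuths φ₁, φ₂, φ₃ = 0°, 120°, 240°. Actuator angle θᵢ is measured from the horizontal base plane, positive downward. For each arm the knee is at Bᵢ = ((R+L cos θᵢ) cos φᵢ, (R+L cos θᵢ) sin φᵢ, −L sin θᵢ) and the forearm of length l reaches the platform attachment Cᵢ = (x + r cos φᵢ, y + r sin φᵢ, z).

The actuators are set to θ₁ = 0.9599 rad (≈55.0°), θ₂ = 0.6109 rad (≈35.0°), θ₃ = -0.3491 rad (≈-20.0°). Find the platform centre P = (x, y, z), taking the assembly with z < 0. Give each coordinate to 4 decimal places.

φ1=0.0°: virtual centre (0.1888, 0.0000, -0.0983), radius l
S2 = (0.2183·cos120.0°, 0.2183·sin120.0°, -0.0688) = (-0.1091, 0.1890, -0.0688)
S3 = (0.2328·cos240.0°, 0.2328·sin240.0°, 0.0410) = (-0.1164, -0.2016, 0.0410)
|S₂|²−|S₁|² = 0.0071;  |S₃|²−|S₁|² = 0.0105
plane₁₂: -0.5960x+0.3781y+0.0589z = 0.0071
det = 0.4711;  x = -0.0145+0.2741z,  y = -0.0042+0.2762z
sphere 1 gives Az²+Bz+C=0 with A=1.1514, B=0.0828, C=-0.1515;  B²−4AC=0.7045;  roots -0.4004, 0.3285;  negative root z = -0.4004
x = -0.1243, y = -0.1148

(-0.1243, -0.1148, -0.4004)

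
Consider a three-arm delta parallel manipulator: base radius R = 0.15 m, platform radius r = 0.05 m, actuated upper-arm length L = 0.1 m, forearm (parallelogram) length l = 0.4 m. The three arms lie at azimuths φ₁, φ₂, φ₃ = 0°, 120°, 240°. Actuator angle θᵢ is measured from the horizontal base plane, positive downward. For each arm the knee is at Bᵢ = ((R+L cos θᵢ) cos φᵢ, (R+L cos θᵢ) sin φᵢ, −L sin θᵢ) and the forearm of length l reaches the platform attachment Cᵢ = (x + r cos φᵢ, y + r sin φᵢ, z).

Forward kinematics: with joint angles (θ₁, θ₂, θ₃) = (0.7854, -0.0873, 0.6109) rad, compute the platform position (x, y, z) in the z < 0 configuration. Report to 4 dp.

arm 1 at φ=0.0°: e+L cos θ1 = 0.1707;  centre 1 = (0.1707, 0.0000, -0.0707)
φ2=120.0°: virtual centre (-0.0998, 0.1729, 0.0087), radius l
arm 3 at φ=240.0°: e+L cos θ3 = 0.1819;  centre 3 = (-0.0910, -0.1575, -0.0574)
subtract pairs → two planes through P
linear system: -0.5410x+0.3458y = 0.0058−0.1589z; -0.5233x+-0.3151y = 0.0022−0.0267z
det = 0.3514;  x = -0.0074+0.1687z,  y = 0.0052+-0.1955z
sphere 1 gives Az²+Bz+C=0 with A=1.0667, B=0.0793, C=-0.1233;  B²−4AC=0.5322;  roots -0.3791, 0.3048;  negative root z = -0.3791
x = -0.0713, y = 0.0793

(-0.0713, 0.0793, -0.3791)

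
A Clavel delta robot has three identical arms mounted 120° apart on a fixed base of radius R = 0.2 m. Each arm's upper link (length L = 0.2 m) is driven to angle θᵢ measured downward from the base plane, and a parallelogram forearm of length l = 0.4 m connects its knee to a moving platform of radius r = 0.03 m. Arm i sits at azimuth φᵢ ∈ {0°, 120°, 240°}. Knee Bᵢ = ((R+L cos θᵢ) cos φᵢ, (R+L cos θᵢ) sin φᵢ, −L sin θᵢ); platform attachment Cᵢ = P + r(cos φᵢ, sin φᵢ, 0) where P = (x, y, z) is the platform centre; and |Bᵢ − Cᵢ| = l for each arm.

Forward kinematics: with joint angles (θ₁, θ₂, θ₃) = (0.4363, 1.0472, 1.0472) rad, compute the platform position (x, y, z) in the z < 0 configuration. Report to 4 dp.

(0.1007, 0.0000, -0.3963)

arm 1 at φ=0.0°: e+L cos θ1 = 0.3513;  centre 1 = (0.3513, 0.0000, -0.0845)
centre 2 = (0.2700·cos120.0°, 0.2700·sin120.0°, -0.1732) = (-0.1350, 0.2338, -0.1732)
centre 3 = (0.2700·cos240.0°, 0.2700·sin240.0°, -0.1732) = (-0.1350, -0.2338, -0.1732)
subtract pairs → two planes through P
plane₁₂: -0.9725x+0.4677y+-0.1774z = -0.0276
det = 0.9096;  x = 0.0284+-0.1824z,  y = 0.0000+0.0000z
sphere 1 gives Az²+Bz+C=0 with A=1.0333, B=0.2868, C=-0.0486;  B²−4AC=0.2832;  roots -0.3963, 0.1187;  negative root z = -0.3963
x = 0.1007, y = 0.0000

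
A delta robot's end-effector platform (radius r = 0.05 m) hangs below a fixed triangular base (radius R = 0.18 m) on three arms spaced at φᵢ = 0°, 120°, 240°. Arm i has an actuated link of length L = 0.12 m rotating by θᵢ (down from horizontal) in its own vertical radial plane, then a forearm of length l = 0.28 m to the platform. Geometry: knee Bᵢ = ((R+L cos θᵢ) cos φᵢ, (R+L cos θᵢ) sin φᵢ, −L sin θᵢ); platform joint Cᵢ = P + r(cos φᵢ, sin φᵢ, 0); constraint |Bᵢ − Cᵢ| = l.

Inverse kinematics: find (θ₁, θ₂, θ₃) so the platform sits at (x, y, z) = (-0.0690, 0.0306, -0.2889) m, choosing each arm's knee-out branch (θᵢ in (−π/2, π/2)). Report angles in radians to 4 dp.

θ₁ = 1.3965, θ₂ = 0.6108, θ₃ = 0.9596

rotate P by −φ1: (-0.0690, 0.0306, -0.2889)
  e−x'=0.1990;  (l²−L²−(e−x')²−y'²−z²)/2L = -0.2500
  √(A²+B²)=0.3508;  θ1 = -0.9676+2.3641 ≈ 1.3965
rotate P by −φ2: (0.0610, 0.0445, -0.2889)
  e−x'=0.0690;  (l²−L²−(e−x')²−y'²−z²)/2L = -0.1092
  γ=atan2(-0.2889,0.0690)=-1.3364;  ψ=arccos(-0.3675)=1.9472;  θ2=γ+ψ≈0.6108
rotate P by −φ3: (0.0080, -0.0751, -0.2889)
  A cos θ + B sin θ = C:  0.1220·cos θ + -0.2889·sin θ = -0.1666
  θ3 = atan2(B,A) + arccos(C/0.3136) = 0.9596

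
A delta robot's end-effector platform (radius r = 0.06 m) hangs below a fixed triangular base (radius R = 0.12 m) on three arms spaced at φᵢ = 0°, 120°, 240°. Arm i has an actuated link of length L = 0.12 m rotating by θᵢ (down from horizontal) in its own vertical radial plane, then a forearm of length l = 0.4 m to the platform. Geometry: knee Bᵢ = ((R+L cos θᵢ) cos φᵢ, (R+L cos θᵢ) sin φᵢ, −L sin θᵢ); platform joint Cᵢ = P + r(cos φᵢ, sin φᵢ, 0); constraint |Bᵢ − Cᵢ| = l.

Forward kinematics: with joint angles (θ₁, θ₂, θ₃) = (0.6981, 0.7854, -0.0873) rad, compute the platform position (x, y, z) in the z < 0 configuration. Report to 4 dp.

(-0.0604, -0.1353, -0.3879)

S1 = (0.1519·cos0.0°, 0.1519·sin0.0°, -0.0771) = (0.1519, 0.0000, -0.0771)
φ2=120.0°: virtual centre (-0.0724, 0.1254, -0.0849), radius l
φ3=240.0°: virtual centre (-0.0898, -0.1555, 0.0105), radius l
subtract pairs → two planes through P
[-0.4487 0.2509 -0.0154]·P = -0.0008;  [-0.4834 -0.3110 0.1752]·P = 0.0033
Cramer: x(z) = -0.0022+0.1501z;  y(z) = -0.0073+0.3300z
sphere 1 gives Az²+Bz+C=0 with A=1.1314, B=0.1032, C=-0.1303;  B²−4AC=0.6001;  roots -0.3879, 0.2967;  negative root z = -0.3879
x = -0.0604, y = -0.1353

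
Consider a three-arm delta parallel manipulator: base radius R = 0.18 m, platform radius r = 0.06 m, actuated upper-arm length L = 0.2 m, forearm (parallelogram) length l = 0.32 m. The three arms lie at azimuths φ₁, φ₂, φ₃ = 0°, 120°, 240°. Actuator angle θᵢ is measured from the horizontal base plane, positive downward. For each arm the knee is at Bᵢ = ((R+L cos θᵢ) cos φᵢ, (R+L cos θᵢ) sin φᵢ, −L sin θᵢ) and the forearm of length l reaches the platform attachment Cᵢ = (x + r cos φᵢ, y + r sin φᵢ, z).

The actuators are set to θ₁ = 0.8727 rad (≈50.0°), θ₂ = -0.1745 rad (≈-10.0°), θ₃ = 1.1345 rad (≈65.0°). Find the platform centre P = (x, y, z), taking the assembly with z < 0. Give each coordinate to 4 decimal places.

φ1=0.0°: virtual centre (0.2486, 0.0000, -0.1532), radius l
φ2=120.0°: virtual centre (-0.1585, 0.2745, 0.0347), radius l
arm 3 at φ=240.0°: ρ3 = 0.2045;  S3 = (-0.1023, -0.1771, -0.1813)
|S₂|²−|S₁|² = 0.0164;  |S₃|²−|S₁|² = -0.0106
[-0.8141 0.5490 0.3759]·P = 0.0164;  [-0.7016 -0.3542 -0.0561]·P = -0.0106
Cramer: x(z) = 0.0000+0.1520z;  y(z) = 0.0299-0.4593z
into |P−S₁|² = l²: 1.2341z² + 0.2034z + -0.0162 = 0;  Δ = 0.1216;  z = -0.2237 or 0.0588 → z<0 root = -0.2237
x = -0.0340, y = 0.1326

(-0.0340, 0.1326, -0.2237)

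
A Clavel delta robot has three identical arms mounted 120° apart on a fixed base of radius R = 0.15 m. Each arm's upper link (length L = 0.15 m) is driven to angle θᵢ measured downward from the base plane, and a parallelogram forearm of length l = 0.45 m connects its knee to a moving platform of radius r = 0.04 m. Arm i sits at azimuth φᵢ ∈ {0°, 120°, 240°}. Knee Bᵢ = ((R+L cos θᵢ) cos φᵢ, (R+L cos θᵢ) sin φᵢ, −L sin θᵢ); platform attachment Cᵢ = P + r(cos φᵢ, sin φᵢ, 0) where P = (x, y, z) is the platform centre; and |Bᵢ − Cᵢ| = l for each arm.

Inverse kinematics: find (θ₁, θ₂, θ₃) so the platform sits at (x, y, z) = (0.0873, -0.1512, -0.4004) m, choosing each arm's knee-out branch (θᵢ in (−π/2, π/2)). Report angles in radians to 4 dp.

θ₁ = 0.0874, θ₂ = 1.0470, θ₃ = 0.0874

φ1=0.0° → target in arm frame (0.0873, -0.1512)
  A=0.0227, B=-0.4004, C=(l²−L²−A²−y'²−z²)/(2L)=-0.0123
  √(A²+B²)=0.4010;  θ1 = -1.5142+1.6015 ≈ 0.0874
rotate P by −φ2: (-0.1746, 0.0000, -0.4004)
  A=0.2846, B=-0.4004, C=(l²−L²−A²−y'²−z²)/(2L)=-0.2044
  θ2 = atan2(B,A) + arccos(C/0.4912) = 1.0470
φ3=240.0° → target in arm frame (0.0873, 0.1512)
  A=0.0227, B=-0.4004, C=(l²−L²−A²−y'²−z²)/(2L)=-0.0123
  √(A²+B²)=0.4010;  θ3 = -1.5141+1.6015 ≈ 0.0874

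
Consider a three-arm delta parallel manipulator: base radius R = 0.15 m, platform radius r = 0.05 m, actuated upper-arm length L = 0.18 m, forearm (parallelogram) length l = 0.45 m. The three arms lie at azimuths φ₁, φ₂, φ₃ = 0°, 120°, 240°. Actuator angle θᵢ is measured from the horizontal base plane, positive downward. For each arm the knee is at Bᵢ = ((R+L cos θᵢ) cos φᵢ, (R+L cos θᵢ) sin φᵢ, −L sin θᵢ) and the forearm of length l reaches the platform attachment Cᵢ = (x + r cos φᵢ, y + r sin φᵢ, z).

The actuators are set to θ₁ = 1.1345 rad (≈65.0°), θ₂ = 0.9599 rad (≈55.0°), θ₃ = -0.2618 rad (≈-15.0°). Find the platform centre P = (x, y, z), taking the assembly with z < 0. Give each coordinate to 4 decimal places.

(-0.1542, -0.1921, -0.4008)

S1 = (0.1761·cos0.0°, 0.1761·sin0.0°, -0.1631) = (0.1761, 0.0000, -0.1631)
arm 2 at φ=120.0°: (R−r)+L cos θ2 = 0.2032;  S2 = (-0.1016, 0.1760, -0.1474)
φ3=240.0°: virtual centre (-0.1369, -0.2372, 0.0466), radius l
subtract pairs → two planes through P
linear system: -0.5554x+0.3520y = 0.0054−0.0314z; -0.6260x+-0.4744y = 0.0196−0.4195z
Cramer: x(z) = -0.0196+0.3360z;  y(z) = -0.0154+0.4409z
quadratic in z: (1.3073)z²+(0.1812)z+(-0.1374)=0, √Δ=0.8667 → z ∈ {-0.4008, 0.2622}; z = -0.4008 (taking z<0)
x = -0.1542, y = -0.1921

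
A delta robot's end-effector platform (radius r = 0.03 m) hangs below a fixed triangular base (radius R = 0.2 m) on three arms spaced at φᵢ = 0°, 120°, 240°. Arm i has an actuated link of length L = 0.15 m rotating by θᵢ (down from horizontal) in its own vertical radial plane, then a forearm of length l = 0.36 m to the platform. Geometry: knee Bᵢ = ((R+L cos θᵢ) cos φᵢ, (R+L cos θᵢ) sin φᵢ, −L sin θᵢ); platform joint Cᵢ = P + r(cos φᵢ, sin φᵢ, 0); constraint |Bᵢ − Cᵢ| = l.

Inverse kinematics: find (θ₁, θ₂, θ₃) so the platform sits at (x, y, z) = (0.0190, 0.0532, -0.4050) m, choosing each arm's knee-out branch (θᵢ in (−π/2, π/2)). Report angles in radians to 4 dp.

θ₁ = 1.0470, θ₂ = 0.9601, θ₃ = 1.3964

arm 1 (φ=0.0°): x'=0.0190, y'=0.0532
  A=0.1510, B=-0.4050, C=(l²−L²−A²−y'²−z²)/(2L)=-0.2752
  θ1 = atan2(B,A) + arccos(C/0.4322) = 1.0470
arm 2 (φ=120.0°): x'=0.0366, y'=-0.0431
  A=0.1334, B=-0.4050, C=(l²−L²−A²−y'²−z²)/(2L)=-0.2553
  θ2 = atan2(B,A) + arccos(C/0.4264) = 0.9601
φ3=240.0° → target in arm frame (-0.0556, -0.0101)
  A cos θ + B sin θ = C:  0.2256·cos θ + -0.4050·sin θ = -0.3597
  γ=atan2(-0.4050,0.2256)=-1.0626;  ψ=arccos(-0.7759)=2.4590;  θ3=γ+ψ≈1.3964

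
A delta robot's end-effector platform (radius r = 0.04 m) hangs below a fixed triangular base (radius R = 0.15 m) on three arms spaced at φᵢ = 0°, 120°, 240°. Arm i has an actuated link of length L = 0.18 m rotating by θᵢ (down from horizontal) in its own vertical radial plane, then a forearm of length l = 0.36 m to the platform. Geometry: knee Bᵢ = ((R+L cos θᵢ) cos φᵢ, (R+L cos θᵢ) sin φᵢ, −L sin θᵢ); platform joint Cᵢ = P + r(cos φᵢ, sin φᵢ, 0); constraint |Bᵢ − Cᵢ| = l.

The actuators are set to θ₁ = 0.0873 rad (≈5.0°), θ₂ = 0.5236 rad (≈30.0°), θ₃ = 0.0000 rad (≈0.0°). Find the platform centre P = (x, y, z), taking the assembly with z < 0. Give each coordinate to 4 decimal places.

(0.0213, -0.0528, -0.2502)

φ1=0.0°: virtual centre (0.2893, 0.0000, -0.0157), radius l
arm 2 at φ=120.0°: (R−r)+L cos θ2 = 0.2659;  centre 2 = (-0.1329, 0.2303, -0.0900)
centre 3 = (0.2900·cos240.0°, 0.2900·sin240.0°, 0.0000) = (-0.1450, -0.2511, 0.0000)
subtract pairs → two planes through P
linear system: -0.8445x+0.4605y = -0.0052−-0.1486z; -0.8686x+-0.5023y = 0.0002−0.0314z
Cramer: x(z) = 0.0031-0.0730z;  y(z) = -0.0056+0.1888z
into |P−centre ₁|² = l²: 1.0410z² + 0.0711z + -0.0474 = 0;  Δ = 0.2023;  z = -0.2502 or 0.1819 → z<0 root = -0.2502
x = 0.0213, y = -0.0528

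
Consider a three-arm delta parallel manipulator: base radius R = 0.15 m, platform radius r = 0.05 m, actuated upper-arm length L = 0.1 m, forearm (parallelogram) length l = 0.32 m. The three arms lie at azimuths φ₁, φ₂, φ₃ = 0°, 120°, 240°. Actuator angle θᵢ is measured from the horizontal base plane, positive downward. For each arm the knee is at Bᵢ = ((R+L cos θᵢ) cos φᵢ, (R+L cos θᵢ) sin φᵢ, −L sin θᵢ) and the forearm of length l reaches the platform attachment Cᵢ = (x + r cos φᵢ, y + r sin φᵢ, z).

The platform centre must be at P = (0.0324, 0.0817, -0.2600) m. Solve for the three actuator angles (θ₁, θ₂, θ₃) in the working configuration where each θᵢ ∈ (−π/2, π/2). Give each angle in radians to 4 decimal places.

θ₁ = -0.0007, θ₂ = -0.1746, θ₃ = 0.7852

φ1=0.0° → target in arm frame (0.0324, 0.0817)
  e−x'=0.0676;  (l²−L²−(e−x')²−y'²−z²)/2L = 0.0678
  γ=atan2(-0.2600,0.0676)=-1.3164;  ψ=arccos(0.2523)=1.3157;  θ1=γ+ψ≈-0.0007
arm 2 (φ=120.0°): x'=0.0546, y'=-0.0689
  e−x'=0.0454;  (l²−L²−(e−x')²−y'²−z²)/2L = 0.0899
  θ2 = atan2(B,A) + arccos(C/0.2639) = -0.1746
rotate P by −φ3: (-0.0870, -0.0128, -0.2600)
  A cos θ + B sin θ = C:  0.1870·cos θ + -0.2600·sin θ = -0.0516
  √(A²+B²)=0.3202;  θ3 = -0.9474+1.7326 ≈ 0.7852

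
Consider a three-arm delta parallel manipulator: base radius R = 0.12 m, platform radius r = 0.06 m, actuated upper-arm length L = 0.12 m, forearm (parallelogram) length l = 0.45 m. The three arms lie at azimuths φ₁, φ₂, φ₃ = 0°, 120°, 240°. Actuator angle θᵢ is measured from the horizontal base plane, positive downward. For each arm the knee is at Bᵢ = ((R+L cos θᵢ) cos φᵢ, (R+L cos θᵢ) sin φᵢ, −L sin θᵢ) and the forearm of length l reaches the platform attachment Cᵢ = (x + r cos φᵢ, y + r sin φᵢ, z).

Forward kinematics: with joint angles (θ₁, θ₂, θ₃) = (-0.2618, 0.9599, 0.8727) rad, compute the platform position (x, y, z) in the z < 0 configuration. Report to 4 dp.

(0.2272, -0.0177, -0.4157)

S1 = (0.1759·cos0.0°, 0.1759·sin0.0°, 0.0311) = (0.1759, 0.0000, 0.0311)
arm 2 at φ=120.0°: (R−r)+L cos θ2 = 0.1288;  S2 = (-0.0644, 0.1116, -0.0983)
arm 3 at φ=240.0°: (R−r)+L cos θ3 = 0.1371;  S3 = (-0.0686, -0.1188, -0.0919)
subtract pairs → two planes through P
linear system: -0.4807x+0.2231y = -0.0056−-0.2587z; -0.4890x+-0.2375y = -0.0047−-0.2460z
det = 0.2233;  x = 0.0107+-0.5210z,  y = -0.0024+0.0370z
sphere 1 gives Az²+Bz+C=0 with A=1.2729, B=0.1099, C=-0.1742;  B²−4AC=0.8991;  roots -0.4157, 0.3293;  negative root z = -0.4157
x = 0.2272, y = -0.0177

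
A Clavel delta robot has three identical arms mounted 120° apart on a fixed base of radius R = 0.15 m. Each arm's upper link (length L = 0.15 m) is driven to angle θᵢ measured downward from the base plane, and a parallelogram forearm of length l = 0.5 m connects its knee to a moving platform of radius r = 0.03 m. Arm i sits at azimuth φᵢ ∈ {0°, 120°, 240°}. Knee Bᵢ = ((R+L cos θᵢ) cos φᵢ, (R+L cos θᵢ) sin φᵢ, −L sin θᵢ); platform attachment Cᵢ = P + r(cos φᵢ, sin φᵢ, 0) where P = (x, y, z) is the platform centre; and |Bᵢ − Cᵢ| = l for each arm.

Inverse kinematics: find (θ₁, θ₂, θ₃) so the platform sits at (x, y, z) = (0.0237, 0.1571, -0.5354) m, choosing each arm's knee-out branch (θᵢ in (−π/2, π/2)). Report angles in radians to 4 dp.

θ₁ = 0.7851, θ₂ = 0.4361, θ₃ = 1.3085

rotate P by −φ1: (0.0237, 0.1571, -0.5354)
  e−x'=0.0963;  (l²−L²−(e−x')²−y'²−z²)/2L = -0.3104
  √(A²+B²)=0.5440;  θ1 = -1.3928+2.1779 ≈ 0.7851
rotate P by −φ2: (0.1242, -0.0991, -0.5354)
  A=-0.0042, B=-0.5354, C=(l²−L²−A²−y'²−z²)/(2L)=-0.2300
  γ=atan2(-0.5354,-0.0042)=-1.5786;  ψ=arccos(-0.4295)=2.0147;  θ2=γ+ψ≈0.4361
φ3=240.0° → target in arm frame (-0.1479, -0.0580)
  A cos θ + B sin θ = C:  0.2679·cos θ + -0.5354·sin θ = -0.4476
  √(A²+B²)=0.5987;  θ3 = -1.1068+2.4154 ≈ 1.3085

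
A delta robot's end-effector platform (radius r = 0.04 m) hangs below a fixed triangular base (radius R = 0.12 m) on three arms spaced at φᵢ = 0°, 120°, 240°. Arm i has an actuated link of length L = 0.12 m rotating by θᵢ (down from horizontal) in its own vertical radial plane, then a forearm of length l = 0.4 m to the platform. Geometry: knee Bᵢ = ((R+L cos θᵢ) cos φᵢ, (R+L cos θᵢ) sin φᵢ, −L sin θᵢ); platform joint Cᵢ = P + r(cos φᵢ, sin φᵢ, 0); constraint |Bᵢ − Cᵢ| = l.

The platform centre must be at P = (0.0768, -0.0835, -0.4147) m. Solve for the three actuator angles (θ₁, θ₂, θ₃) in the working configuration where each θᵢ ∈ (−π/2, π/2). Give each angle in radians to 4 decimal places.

θ₁ = 0.3495, θ₂ = 1.0478, θ₃ = 0.5240

arm 1 (φ=0.0°): x'=0.0768, y'=-0.0835
  A cos θ + B sin θ = C:  0.0032·cos θ + -0.4147·sin θ = -0.1390
  √(A²+B²)=0.4147;  θ1 = -1.5631+1.9126 ≈ 0.3495
φ2=120.0° → target in arm frame (-0.1107, -0.0248)
  A cos θ + B sin θ = C:  0.1907·cos θ + -0.4147·sin θ = -0.2640
  θ2 = atan2(B,A) + arccos(C/0.4565) = 1.0478
arm 3 (φ=240.0°): x'=0.0339, y'=0.1083
  A=0.0461, B=-0.4147, C=(l²−L²−A²−y'²−z²)/(2L)=-0.1676
  √(A²+B²)=0.4173;  θ3 = -1.4601+1.9841 ≈ 0.5240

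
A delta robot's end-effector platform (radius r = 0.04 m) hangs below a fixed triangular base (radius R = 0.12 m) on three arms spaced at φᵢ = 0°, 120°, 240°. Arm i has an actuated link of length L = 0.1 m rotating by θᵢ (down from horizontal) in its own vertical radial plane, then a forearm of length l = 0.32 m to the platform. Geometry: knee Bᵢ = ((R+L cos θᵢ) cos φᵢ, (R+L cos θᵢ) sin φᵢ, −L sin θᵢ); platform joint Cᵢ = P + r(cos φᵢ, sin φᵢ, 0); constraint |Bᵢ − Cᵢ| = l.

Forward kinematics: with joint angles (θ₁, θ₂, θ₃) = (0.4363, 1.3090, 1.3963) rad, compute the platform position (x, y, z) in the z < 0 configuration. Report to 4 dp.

(0.1142, 0.0105, -0.3571)

arm 1 at φ=0.0°: e+L cos θ1 = 0.1706;  O1 = (0.1706, 0.0000, -0.0423)
O2 = (0.1059·cos120.0°, 0.1059·sin120.0°, -0.0966) = (-0.0529, 0.0917, -0.0966)
O3 = (0.0974·cos240.0°, 0.0974·sin240.0°, -0.0985) = (-0.0487, -0.0843, -0.0985)
subtract pairs → two planes through P
plane₁₂: -0.4471x+0.1834y+-0.1087z = -0.0104
det = 0.1558;  x = 0.0250+-0.2499z,  y = 0.0045+-0.0168z
quadratic in z: (1.0627)z²+(0.1572)z+(-0.0794)=0, √Δ=0.6018 → z ∈ {-0.3571, 0.2092}; z = -0.3571 (taking z<0)
x = 0.1142, y = 0.0105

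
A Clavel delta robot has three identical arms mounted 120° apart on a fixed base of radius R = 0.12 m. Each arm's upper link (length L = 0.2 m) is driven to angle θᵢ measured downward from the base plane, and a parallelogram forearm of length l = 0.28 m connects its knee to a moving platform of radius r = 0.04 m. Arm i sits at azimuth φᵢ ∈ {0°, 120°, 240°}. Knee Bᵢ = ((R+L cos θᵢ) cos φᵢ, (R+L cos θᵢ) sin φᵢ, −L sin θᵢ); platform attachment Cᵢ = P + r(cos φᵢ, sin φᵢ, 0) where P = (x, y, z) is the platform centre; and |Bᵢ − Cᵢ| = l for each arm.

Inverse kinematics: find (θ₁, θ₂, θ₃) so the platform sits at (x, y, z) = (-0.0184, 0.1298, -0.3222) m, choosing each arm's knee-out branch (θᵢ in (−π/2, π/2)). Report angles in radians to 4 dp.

θ₁ = 1.0473, θ₂ = 0.4362, θ₃ = 1.3089

φ1=0.0° → target in arm frame (-0.0184, 0.1298)
  A=0.0984, B=-0.3222, C=(l²−L²−A²−y'²−z²)/(2L)=-0.2299
  √(A²+B²)=0.3369;  θ1 = -1.2744+2.3217 ≈ 1.0473
rotate P by −φ2: (0.1216, -0.0490, -0.3222)
  e−x'=-0.0416;  (l²−L²−(e−x')²−y'²−z²)/2L = -0.1739
  √(A²+B²)=0.3249;  θ2 = -1.6992+2.1355 ≈ 0.4362
arm 3 (φ=240.0°): x'=-0.1032, y'=-0.0808
  e−x'=0.1832;  (l²−L²−(e−x')²−y'²−z²)/2L = -0.2638
  θ3 = atan2(B,A) + arccos(C/0.3706) = 1.3089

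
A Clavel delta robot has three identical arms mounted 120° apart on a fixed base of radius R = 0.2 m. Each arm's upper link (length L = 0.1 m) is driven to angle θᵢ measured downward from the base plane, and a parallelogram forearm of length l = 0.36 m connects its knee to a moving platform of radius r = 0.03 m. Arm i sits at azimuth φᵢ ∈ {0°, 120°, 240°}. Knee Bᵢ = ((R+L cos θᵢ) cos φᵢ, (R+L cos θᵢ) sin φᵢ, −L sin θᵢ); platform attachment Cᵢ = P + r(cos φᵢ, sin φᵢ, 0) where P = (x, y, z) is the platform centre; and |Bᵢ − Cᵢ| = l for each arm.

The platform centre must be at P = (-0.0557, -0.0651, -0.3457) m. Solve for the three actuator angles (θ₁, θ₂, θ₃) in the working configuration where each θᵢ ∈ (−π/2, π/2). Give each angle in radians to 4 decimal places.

θ₁ = 1.3088, θ₂ = 1.1340, θ₃ = 0.3488

rotate P by −φ1: (-0.0557, -0.0651, -0.3457)
  A cos θ + B sin θ = C:  0.2257·cos θ + -0.3457·sin θ = -0.2754
  θ1 = atan2(B,A) + arccos(C/0.4129) = 1.3088
rotate P by −φ2: (-0.0285, 0.0808, -0.3457)
  A cos θ + B sin θ = C:  0.1985·cos θ + -0.3457·sin θ = -0.2292
  γ=atan2(-0.3457,0.1985)=-1.0495;  ψ=arccos(-0.5750)=2.1835;  θ2=γ+ψ≈1.1340
arm 3 (φ=240.0°): x'=0.0842, y'=-0.0157
  e−x'=0.0858;  (l²−L²−(e−x')²−y'²−z²)/2L = -0.0376
  γ=atan2(-0.3457,0.0858)=-1.3276;  ψ=arccos(-0.1054)=1.6764;  θ3=γ+ψ≈0.3488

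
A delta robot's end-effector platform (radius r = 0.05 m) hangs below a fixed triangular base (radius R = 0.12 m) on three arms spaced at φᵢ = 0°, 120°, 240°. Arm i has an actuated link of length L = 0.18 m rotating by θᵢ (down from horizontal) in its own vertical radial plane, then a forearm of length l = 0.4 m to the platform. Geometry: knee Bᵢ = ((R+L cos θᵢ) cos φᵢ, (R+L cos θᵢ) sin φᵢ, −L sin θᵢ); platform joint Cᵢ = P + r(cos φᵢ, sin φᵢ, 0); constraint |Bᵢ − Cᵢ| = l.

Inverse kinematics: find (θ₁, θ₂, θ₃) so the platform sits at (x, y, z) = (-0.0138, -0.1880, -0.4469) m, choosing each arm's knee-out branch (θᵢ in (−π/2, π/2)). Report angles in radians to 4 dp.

arm 1 (φ=0.0°): x'=-0.0138, y'=-0.1880
  A cos θ + B sin θ = C:  0.0838·cos θ + -0.4469·sin θ = -0.3180
  θ1 = atan2(B,A) + arccos(C/0.4547) = 0.9599
arm 2 (φ=120.0°): x'=-0.1559, y'=0.1060
  A cos θ + B sin θ = C:  0.2259·cos θ + -0.4469·sin θ = -0.3733
  θ2 = atan2(B,A) + arccos(C/0.5008) = 1.3092
arm 3 (φ=240.0°): x'=0.1697, y'=0.0820
  e−x'=-0.0997;  (l²−L²−(e−x')²−y'²−z²)/2L = -0.2467
  √(A²+B²)=0.4579;  θ3 = -1.7903+2.1397 ≈ 0.3493

θ₁ = 0.9599, θ₂ = 1.3092, θ₃ = 0.3493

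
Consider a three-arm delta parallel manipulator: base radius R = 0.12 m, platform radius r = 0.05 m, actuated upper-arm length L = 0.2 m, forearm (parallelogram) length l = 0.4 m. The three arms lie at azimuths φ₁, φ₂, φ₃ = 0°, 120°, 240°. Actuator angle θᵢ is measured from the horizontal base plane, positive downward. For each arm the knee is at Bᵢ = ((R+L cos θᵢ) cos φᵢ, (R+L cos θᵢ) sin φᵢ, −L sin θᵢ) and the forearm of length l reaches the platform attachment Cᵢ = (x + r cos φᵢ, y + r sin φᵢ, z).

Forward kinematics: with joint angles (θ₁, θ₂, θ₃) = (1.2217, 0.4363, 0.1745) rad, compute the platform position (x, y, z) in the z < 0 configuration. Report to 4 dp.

O1 = (0.1384·cos0.0°, 0.1384·sin0.0°, -0.1879) = (0.1384, 0.0000, -0.1879)
O2 = (0.2513·cos120.0°, 0.2513·sin120.0°, -0.0845) = (-0.1256, 0.2176, -0.0845)
φ3=240.0°: virtual centre (-0.1335, -0.2312, -0.0347), radius l
eliminate P² terms by subtracting sphere 1 from 2 and 3
[-0.5281 0.4352 0.2068]·P = 0.0158;  [-0.5438 -0.4624 0.3064]·P = 0.0180
det = 0.4808;  x = -0.0315+0.4762z,  y = -0.0019+0.1026z
quadratic in z: (1.2373)z²+(0.2137)z+(-0.0958)=0, √Δ=0.7210 → z ∈ {-0.3777, 0.2050}; z = -0.3777 (taking z<0)
x = -0.2114, y = -0.0407

(-0.2114, -0.0407, -0.3777)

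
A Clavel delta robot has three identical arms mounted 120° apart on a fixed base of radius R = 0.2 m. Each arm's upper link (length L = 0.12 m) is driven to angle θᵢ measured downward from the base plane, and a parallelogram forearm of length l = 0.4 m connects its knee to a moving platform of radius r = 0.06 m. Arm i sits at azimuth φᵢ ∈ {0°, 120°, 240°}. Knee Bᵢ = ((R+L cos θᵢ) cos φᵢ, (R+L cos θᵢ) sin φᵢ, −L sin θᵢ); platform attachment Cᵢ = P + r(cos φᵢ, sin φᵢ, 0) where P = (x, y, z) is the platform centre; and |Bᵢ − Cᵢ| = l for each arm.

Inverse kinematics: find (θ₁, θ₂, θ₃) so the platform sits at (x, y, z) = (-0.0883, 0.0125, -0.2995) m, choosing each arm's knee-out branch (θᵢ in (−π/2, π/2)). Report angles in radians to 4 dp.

rotate P by −φ1: (-0.0883, 0.0125, -0.2995)
  A=0.2283, B=-0.2995, C=(l²−L²−A²−y'²−z²)/(2L)=0.0151
  √(A²+B²)=0.3766;  θ1 = -0.9195+1.5307 ≈ 0.6112
rotate P by −φ2: (0.0550, 0.0702, -0.2995)
  A=0.0850, B=-0.2995, C=(l²−L²−A²−y'²−z²)/(2L)=0.1822
  √(A²+B²)=0.3113;  θ2 = -1.2942+0.9454 ≈ -0.3487
arm 3 (φ=240.0°): x'=0.0333, y'=-0.0827
  A=0.1067, B=-0.2995, C=(l²−L²−A²−y'²−z²)/(2L)=0.1570
  √(A²+B²)=0.3179;  θ3 = -1.2286+1.0544 ≈ -0.1743

θ₁ = 0.6112, θ₂ = -0.3487, θ₃ = -0.1743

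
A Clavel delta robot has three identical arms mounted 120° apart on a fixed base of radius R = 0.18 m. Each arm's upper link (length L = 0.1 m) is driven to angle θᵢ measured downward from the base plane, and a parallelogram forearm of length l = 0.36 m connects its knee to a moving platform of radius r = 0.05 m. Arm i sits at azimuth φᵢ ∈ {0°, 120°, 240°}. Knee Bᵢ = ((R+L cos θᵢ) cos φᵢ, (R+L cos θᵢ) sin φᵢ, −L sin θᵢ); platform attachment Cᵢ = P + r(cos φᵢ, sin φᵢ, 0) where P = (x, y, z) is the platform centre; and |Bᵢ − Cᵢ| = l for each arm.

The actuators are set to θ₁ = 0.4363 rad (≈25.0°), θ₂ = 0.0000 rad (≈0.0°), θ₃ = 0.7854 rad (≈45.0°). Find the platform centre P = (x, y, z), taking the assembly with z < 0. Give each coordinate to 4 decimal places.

O1 = (0.2206·cos0.0°, 0.2206·sin0.0°, -0.0423) = (0.2206, 0.0000, -0.0423)
φ2=120.0°: virtual centre (-0.1150, 0.1992, 0.0000), radius l
O3 = (0.2007·cos240.0°, 0.2007·sin240.0°, -0.0707) = (-0.1004, -0.1738, -0.0707)
eliminate P² terms by subtracting sphere 1 from 2 and 3
[-0.6713 0.3984 0.0845]·P = 0.0024;  [-0.6420 -0.3476 -0.0569]·P = -0.0052
Cramer: x(z) = 0.0025+0.0137z;  y(z) = 0.0103-0.1890z
sphere 1 gives Az²+Bz+C=0 with A=1.0359, B=0.0746, C=-0.0801;  B²−4AC=0.3376;  roots -0.3165, 0.2444;  negative root z = -0.3165
x = -0.0019, y = 0.0701

(-0.0019, 0.0701, -0.3165)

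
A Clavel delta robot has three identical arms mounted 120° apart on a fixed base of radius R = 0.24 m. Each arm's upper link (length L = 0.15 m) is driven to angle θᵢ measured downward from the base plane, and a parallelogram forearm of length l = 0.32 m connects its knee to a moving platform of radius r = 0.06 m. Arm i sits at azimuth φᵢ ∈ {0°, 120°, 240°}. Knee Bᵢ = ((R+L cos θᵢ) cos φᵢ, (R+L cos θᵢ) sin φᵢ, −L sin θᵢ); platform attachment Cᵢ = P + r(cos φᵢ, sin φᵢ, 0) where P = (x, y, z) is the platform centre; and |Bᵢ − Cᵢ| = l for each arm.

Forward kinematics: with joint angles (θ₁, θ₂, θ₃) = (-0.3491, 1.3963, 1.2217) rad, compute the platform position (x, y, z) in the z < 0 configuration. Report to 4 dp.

(0.1394, -0.0204, -0.2114)

arm 1 at φ=0.0°: (R−r)+L cos θ1 = 0.3210;  centre 1 = (0.3210, 0.0000, 0.0513)
centre 2 = (0.2060·cos120.0°, 0.2060·sin120.0°, -0.1477) = (-0.1030, 0.1784, -0.1477)
centre 3 = (0.2313·cos240.0°, 0.2313·sin240.0°, -0.1410) = (-0.1157, -0.2003, -0.1410)
eliminate P² terms by subtracting sphere 1 from 2 and 3
plane₁₂: -0.8479x+0.3569y+-0.3981z = -0.0414
det = 0.6513;  x = 0.0431+-0.4555z,  y = -0.0134+0.0331z
sphere 1 gives Az²+Bz+C=0 with A=1.2086, B=0.1496, C=-0.0224;  B²−4AC=0.1307;  roots -0.2114, 0.0877;  negative root z = -0.2114
x = 0.1394, y = -0.0204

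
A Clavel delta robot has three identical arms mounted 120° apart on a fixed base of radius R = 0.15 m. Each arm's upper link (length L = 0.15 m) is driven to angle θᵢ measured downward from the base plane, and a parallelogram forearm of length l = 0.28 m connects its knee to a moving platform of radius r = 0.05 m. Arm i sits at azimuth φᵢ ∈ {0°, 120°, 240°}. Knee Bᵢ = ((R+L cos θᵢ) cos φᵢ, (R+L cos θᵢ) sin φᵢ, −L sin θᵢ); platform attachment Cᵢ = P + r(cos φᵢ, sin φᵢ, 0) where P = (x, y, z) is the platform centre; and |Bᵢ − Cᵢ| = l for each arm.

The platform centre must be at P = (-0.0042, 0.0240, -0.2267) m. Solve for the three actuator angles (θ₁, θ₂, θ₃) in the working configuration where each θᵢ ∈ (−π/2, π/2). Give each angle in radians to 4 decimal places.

φ1=0.0° → target in arm frame (-0.0042, 0.0240)
  A cos θ + B sin θ = C:  0.1042·cos θ + -0.2267·sin θ = -0.0231
  γ=atan2(-0.2267,0.1042)=-1.1400;  ψ=arccos(-0.0925)=1.6635;  θ1=γ+ψ≈0.5235
rotate P by −φ2: (0.0229, -0.0084, -0.2267)
  A cos θ + B sin θ = C:  0.0771·cos θ + -0.2267·sin θ = -0.0050
  θ2 = atan2(B,A) + arccos(C/0.2395) = 0.3489
rotate P by −φ3: (-0.0187, -0.0156, -0.2267)
  A=0.1187, B=-0.2267, C=(l²−L²−A²−y'²−z²)/(2L)=-0.0327
  γ=atan2(-0.2267,0.1187)=-1.0885;  ψ=arccos(-0.1280)=1.6991;  θ3=γ+ψ≈0.6106

θ₁ = 0.5235, θ₂ = 0.3489, θ₃ = 0.6106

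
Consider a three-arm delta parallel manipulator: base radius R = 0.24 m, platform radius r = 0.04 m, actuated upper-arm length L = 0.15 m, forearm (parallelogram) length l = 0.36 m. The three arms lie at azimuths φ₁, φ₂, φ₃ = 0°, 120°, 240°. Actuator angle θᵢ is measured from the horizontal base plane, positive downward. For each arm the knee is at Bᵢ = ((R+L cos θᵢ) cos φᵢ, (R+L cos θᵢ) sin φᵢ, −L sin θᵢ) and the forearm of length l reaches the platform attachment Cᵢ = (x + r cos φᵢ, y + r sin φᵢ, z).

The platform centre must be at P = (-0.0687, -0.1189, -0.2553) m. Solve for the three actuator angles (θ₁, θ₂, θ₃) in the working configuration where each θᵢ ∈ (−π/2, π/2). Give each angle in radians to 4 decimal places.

φ1=0.0° → target in arm frame (-0.0687, -0.1189)
  e−x'=0.2687;  (l²−L²−(e−x')²−y'²−z²)/2L = -0.1480
  √(A²+B²)=0.3706;  θ1 = -0.7598+1.9817 ≈ 1.2219
arm 2 (φ=120.0°): x'=-0.0686, y'=0.1189
  A cos θ + B sin θ = C:  0.2686·cos θ + -0.2553·sin θ = -0.1479
  γ=atan2(-0.2553,0.2686)=-0.7600;  ψ=arccos(-0.3992)=1.9815;  θ2=γ+ψ≈1.2215
arm 3 (φ=240.0°): x'=0.1373, y'=0.0000
  A cos θ + B sin θ = C:  0.0627·cos θ + -0.2553·sin θ = 0.1266
  θ3 = atan2(B,A) + arccos(C/0.2629) = -0.2619

θ₁ = 1.2219, θ₂ = 1.2215, θ₃ = -0.2619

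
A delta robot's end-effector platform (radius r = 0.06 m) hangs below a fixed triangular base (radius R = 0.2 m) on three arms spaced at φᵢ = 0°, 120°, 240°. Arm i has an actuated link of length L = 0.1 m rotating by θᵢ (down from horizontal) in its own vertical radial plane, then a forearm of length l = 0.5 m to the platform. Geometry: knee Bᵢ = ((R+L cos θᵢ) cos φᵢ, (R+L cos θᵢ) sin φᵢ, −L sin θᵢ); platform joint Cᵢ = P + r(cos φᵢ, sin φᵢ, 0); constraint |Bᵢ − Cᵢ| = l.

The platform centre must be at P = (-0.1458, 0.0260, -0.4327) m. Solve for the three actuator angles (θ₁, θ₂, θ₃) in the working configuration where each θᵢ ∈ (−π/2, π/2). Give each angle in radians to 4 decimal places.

θ₁ = 0.8730, θ₂ = -0.3488, θ₃ = -0.0866

arm 1 (φ=0.0°): x'=-0.1458, y'=0.0260
  e−x'=0.2858;  (l²−L²−(e−x')²−y'²−z²)/2L = -0.1479
  √(A²+B²)=0.5186;  θ1 = -0.9871+1.8601 ≈ 0.8730
φ2=120.0° → target in arm frame (0.0954, 0.1133)
  e−x'=0.0446;  (l²−L²−(e−x')²−y'²−z²)/2L = 0.1898
  √(A²+B²)=0.4350;  θ2 = -1.4681+1.1194 ≈ -0.3488
rotate P by −φ3: (0.0504, -0.1393, -0.4327)
  e−x'=0.0896;  (l²−L²−(e−x')²−y'²−z²)/2L = 0.1267
  √(A²+B²)=0.4419;  θ3 = -1.3666+1.2799 ≈ -0.0866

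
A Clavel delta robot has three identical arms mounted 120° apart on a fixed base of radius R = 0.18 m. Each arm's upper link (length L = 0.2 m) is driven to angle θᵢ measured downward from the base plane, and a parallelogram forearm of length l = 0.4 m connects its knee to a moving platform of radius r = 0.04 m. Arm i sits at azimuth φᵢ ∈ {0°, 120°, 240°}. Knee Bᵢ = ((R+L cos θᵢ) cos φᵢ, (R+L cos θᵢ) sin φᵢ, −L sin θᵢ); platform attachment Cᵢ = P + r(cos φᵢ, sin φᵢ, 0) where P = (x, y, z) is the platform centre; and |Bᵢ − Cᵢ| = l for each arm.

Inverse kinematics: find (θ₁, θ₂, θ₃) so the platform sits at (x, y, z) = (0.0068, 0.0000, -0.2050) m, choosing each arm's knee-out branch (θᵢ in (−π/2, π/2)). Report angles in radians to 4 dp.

φ1=0.0° → target in arm frame (0.0068, 0.0000)
  e−x'=0.1332;  (l²−L²−(e−x')²−y'²−z²)/2L = 0.1506
  √(A²+B²)=0.2445;  θ1 = -0.9946+0.9072 ≈ -0.0874
φ2=120.0° → target in arm frame (-0.0034, -0.0059)
  A=0.1434, B=-0.2050, C=(l²−L²−A²−y'²−z²)/(2L)=0.1434
  θ2 = atan2(B,A) + arccos(C/0.2502) = -0.0002
rotate P by −φ3: (-0.0034, 0.0059, -0.2050)
  A cos θ + B sin θ = C:  0.1434·cos θ + -0.2050·sin θ = 0.1434
  θ3 = atan2(B,A) + arccos(C/0.2502) = -0.0002

θ₁ = -0.0874, θ₂ = -0.0002, θ₃ = -0.0002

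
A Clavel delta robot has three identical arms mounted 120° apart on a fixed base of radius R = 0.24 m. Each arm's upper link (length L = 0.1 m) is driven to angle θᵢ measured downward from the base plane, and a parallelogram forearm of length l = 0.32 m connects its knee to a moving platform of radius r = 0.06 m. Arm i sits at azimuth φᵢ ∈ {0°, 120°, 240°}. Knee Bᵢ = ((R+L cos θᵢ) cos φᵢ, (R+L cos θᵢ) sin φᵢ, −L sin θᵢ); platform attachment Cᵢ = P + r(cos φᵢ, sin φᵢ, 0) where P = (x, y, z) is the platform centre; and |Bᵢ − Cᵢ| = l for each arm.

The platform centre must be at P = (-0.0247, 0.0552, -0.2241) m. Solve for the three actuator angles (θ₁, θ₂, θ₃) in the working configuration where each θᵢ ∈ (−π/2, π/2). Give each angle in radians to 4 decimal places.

θ₁ = 0.7858, θ₂ = -0.0871, θ₃ = 0.8728

arm 1 (φ=0.0°): x'=-0.0247, y'=0.0552
  A cos θ + B sin θ = C:  0.2047·cos θ + -0.2241·sin θ = -0.0138
  √(A²+B²)=0.3035;  θ1 = -0.8306+1.6164 ≈ 0.7858
rotate P by −φ2: (0.0602, -0.0062, -0.2241)
  A=0.1198, B=-0.2241, C=(l²−L²−A²−y'²−z²)/(2L)=0.1389
  γ=atan2(-0.2241,0.1198)=-1.0797;  ψ=arccos(0.5465)=0.9926;  θ2=γ+ψ≈-0.0871
φ3=240.0° → target in arm frame (-0.0355, -0.0490)
  A=0.2155, B=-0.2241, C=(l²−L²−A²−y'²−z²)/(2L)=-0.0332
  θ3 = atan2(B,A) + arccos(C/0.3109) = 0.8728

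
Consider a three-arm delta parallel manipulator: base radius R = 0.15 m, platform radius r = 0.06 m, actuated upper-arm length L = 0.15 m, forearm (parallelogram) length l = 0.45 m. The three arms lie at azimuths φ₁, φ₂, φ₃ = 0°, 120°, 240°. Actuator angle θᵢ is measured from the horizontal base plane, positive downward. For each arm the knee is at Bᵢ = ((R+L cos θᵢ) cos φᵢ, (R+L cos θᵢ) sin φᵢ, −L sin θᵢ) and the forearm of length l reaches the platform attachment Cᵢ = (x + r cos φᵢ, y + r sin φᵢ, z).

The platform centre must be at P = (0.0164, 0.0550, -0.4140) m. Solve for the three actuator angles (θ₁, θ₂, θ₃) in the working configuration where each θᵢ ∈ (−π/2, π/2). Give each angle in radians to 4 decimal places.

θ₁ = 0.1747, θ₂ = 0.0871, θ₃ = 0.4363

φ1=0.0° → target in arm frame (0.0164, 0.0550)
  e−x'=0.0736;  (l²−L²−(e−x')²−y'²−z²)/2L = 0.0005
  γ=atan2(-0.4140,0.0736)=-1.3949;  ψ=arccos(0.0013)=1.5695;  θ1=γ+ψ≈0.1747
arm 2 (φ=120.0°): x'=0.0394, y'=-0.0417
  A cos θ + B sin θ = C:  0.0506·cos θ + -0.4140·sin θ = 0.0144
  γ=atan2(-0.4140,0.0506)=-1.4493;  ψ=arccos(0.0344)=1.5364;  θ2=γ+ψ≈0.0871
arm 3 (φ=240.0°): x'=-0.0558, y'=-0.0133
  A=0.1458, B=-0.4140, C=(l²−L²−A²−y'²−z²)/(2L)=-0.0428
  θ3 = atan2(B,A) + arccos(C/0.4389) = 0.4363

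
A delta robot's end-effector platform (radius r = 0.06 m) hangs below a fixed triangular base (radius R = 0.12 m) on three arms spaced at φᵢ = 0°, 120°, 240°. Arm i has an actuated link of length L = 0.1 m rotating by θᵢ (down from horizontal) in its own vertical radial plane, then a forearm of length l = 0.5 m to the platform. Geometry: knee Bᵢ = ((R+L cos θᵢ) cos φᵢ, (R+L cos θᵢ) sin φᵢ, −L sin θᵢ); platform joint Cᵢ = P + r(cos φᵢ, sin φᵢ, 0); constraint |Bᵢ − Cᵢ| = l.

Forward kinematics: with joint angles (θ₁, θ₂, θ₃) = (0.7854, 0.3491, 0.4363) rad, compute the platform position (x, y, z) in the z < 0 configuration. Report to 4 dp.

φ1=0.0°: virtual centre (0.1307, 0.0000, -0.0707), radius l
arm 2 at φ=120.0°: (R−r)+L cos θ2 = 0.1540;  S2 = (-0.0770, 0.1333, -0.0342)
S3 = (0.1506·cos240.0°, 0.1506·sin240.0°, -0.0423) = (-0.0753, -0.1305, -0.0423)
eliminate P² terms by subtracting sphere 1 from 2 and 3
plane₁₂: -0.4154x+0.2667y+0.0730z = 0.0028
det = 0.2183;  x = -0.0063+0.1568z,  y = 0.0007+-0.0295z
into |P−S₁|² = l²: 1.0255z² + 0.0984z + -0.2262 = 0;  Δ = 0.9377;  z = -0.5201 or 0.4242 → z<0 root = -0.5201
x = -0.0878, y = 0.0161

(-0.0878, 0.0161, -0.5201)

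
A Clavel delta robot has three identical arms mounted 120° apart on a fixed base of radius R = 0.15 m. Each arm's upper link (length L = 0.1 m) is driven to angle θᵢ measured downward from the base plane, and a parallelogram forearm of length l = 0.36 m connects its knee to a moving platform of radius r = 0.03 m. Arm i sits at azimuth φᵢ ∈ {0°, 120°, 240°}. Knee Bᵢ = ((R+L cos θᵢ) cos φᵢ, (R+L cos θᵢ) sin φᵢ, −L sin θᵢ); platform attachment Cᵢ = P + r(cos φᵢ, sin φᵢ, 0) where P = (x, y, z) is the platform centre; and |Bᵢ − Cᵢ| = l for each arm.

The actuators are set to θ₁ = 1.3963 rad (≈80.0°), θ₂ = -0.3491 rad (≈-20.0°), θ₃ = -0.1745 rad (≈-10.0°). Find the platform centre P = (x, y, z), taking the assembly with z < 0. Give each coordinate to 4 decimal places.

S1 = (0.1374·cos0.0°, 0.1374·sin0.0°, -0.0985) = (0.1374, 0.0000, -0.0985)
S2 = (0.2140·cos120.0°, 0.2140·sin120.0°, 0.0342) = (-0.1070, 0.1853, 0.0342)
arm 3 at φ=240.0°: (R−r)+L cos θ3 = 0.2185;  S3 = (-0.1092, -0.1892, 0.0174)
subtract pairs → two planes through P
linear system: -0.4887x+0.3706y = 0.0184−0.2654z; -0.4932x+-0.3784y = 0.0195−0.2317z
Cramer: x(z) = -0.0385+0.5066z;  y(z) = -0.0012-0.0480z
into |P−S₁|² = l²: 1.2590z² + 0.0189z + -0.0890 = 0;  Δ = 0.4483;  z = -0.2734 or 0.2584 → z<0 root = -0.2734
x = -0.1771, y = 0.0119

(-0.1771, 0.0119, -0.2734)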